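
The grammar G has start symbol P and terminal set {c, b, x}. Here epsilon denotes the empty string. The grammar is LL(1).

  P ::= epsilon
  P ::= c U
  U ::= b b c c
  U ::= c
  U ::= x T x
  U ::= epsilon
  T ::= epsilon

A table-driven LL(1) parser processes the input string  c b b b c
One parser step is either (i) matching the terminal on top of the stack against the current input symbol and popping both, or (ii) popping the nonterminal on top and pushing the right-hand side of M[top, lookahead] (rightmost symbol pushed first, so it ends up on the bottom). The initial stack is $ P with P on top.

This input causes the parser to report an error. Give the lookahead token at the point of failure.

     Stack      Input        Action
  1  $ P        c b b b c $  expand P ::= c U
  2  $ U c      c b b b c $  match c
  3  $ U        b b b c $    expand U ::= b b c c
  4  $ c c b b  b b b c $    match b
  5  $ c c b    b b c $      match b
  6  $ c c      b c $        error: top is terminal c but lookahead is b

b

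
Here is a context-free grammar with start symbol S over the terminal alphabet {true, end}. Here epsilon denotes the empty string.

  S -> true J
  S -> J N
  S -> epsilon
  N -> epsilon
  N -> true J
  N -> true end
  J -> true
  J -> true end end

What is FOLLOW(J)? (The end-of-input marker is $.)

{$, true}

FIRST(N): from N->epsilon we get {epsilon}; from N->true J we get {true}; from N->true end we get {true}. So FIRST(N) = {epsilon, true}.
FIRST(J): from J->true we get {true}; from J->true end end we get {true}. So FIRST(J) = {true}.
FIRST(S): from S->true J we get {true}; from S->J N we get {true}; from S->epsilon we get {epsilon}. So FIRST(S) = {epsilon, true}.
FOLLOW(S) includes $ since S is the start symbol.
FOLLOW(S): S appears on no right-hand side. Thus FOLLOW(S) = {$}.
FOLLOW(N): in S->J N, the suffix after N is empty, so FOLLOW(N) ⊇ FOLLOW(S) = {$}. Thus FOLLOW(N) = {$}.
FOLLOW(J): in S->true J, the suffix after J is empty, so FOLLOW(J) ⊇ FOLLOW(S) = {$}; in S->J N, J is followed by N with FIRST {epsilon, true}; in S->J N, the suffix after J is nullable, so FOLLOW(J) ⊇ FOLLOW(S) = {$}; in N->true J, the suffix after J is empty, so FOLLOW(J) ⊇ FOLLOW(N) = {$}. Thus FOLLOW(J) = {$, true}.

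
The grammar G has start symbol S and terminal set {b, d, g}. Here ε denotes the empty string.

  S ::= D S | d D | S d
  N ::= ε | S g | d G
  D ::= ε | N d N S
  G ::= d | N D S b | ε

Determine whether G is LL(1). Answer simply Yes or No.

No

FIRST(S) = {d}
FIRST(N) = {ε, d}
FIRST(D) = {ε, d}
FIRST(G) = {ε, d}
FOLLOW(S) = {$, b, d, g}
FOLLOW(N) = {d}
FOLLOW(D) = {$, b, d, g}
FOLLOW(G) = {d}
Cell M[D, d] receives both D ::= ε and D ::= N d N S — the grammar is not LL(1).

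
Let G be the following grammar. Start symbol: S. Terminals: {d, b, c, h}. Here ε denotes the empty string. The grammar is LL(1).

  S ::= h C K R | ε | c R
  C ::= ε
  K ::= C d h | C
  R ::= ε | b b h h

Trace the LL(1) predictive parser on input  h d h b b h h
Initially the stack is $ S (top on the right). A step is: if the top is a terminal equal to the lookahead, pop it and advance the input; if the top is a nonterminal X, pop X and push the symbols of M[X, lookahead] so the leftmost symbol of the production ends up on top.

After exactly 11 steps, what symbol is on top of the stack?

h

      Stack      Input            Action
   1  $ S        h d h b b h h $  expand S ::= h C K R
   2  $ R K C h  h d h b b h h $  match h
   3  $ R K C    d h b b h h $    expand C ::= ε
   4  $ R K      d h b b h h $    expand K ::= C d h
   5  $ R h d C  d h b b h h $    expand C ::= ε
   6  $ R h d    d h b b h h $    match d
   7  $ R h      h b b h h $      match h
   8  $ R        b b h h $        expand R ::= b b h h
   9  $ h h b b  b b h h $        match b
  10  $ h h b    b h h $          match b
  11  $ h h      h h $            match h
Stack after step 11: $ h (top = h).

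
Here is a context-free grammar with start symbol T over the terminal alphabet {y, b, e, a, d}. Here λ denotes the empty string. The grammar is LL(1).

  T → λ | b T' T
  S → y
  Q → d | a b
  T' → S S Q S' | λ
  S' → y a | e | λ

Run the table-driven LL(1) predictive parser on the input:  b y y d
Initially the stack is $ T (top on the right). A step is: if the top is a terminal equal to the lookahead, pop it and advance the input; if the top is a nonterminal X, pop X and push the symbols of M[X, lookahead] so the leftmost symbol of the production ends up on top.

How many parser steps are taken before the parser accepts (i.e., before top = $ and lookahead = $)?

11

step 1: stack=$ T  input=b y y d $  — expand T → b T' T
step 2: stack=$ T T' b  input=b y y d $  — match b
step 3: stack=$ T T'  input=y y d $  — expand T' → S S Q S'
step 4: stack=$ T S' Q S S  input=y y d $  — expand S → y
step 5: stack=$ T S' Q S y  input=y y d $  — match y
step 6: stack=$ T S' Q S  input=y d $  — expand S → y
step 7: stack=$ T S' Q y  input=y d $  — match y
step 8: stack=$ T S' Q  input=d $  — expand Q → d
step 9: stack=$ T S' d  input=d $  — match d
step 10: stack=$ T S'  input=$  — expand S' → λ
step 11: stack=$ T  input=$  — expand T → λ
Accept reached after 11 steps.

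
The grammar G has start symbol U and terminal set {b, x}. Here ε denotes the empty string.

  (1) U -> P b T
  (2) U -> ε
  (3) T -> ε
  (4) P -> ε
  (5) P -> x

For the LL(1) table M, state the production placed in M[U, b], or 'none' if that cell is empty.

U -> P b T

FIRST(T): from T->ε we get {ε}. So FIRST(T) = {ε}.
FIRST(P): from P->ε we get {ε}; from P->x we get {x}. So FIRST(P) = {ε, x}.
FIRST(U): from U->P b T we get {b, x}; from U->ε we get {ε}. So FIRST(U) = {ε, b, x}.
FOLLOW(U) includes $ since U is the start symbol.
FOLLOW(U): U appears on no right-hand side. Thus FOLLOW(U) = {$}.
For U -> P b T: FIRST(P b T) = {b, x}, so it goes in M[U, t] for t ∈ {b, x}.
For U -> ε: FIRST(ε) = {ε}, so it goes in M[U, t] for t ∈ {}; since ε ∈ FIRST, also for every t ∈ FOLLOW(U) = {$}.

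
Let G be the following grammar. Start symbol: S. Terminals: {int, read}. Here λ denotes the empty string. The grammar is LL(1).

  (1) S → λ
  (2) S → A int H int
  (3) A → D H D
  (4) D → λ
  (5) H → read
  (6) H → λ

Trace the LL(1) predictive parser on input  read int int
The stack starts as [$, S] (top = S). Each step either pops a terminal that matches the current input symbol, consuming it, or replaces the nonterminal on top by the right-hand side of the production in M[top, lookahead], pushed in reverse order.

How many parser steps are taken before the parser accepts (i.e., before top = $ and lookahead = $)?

9

step 1: stack=$ S  input=read int int $  — expand S → A int H int
step 2: stack=$ int H int A  input=read int int $  — expand A → D H D
step 3: stack=$ int H int D H D  input=read int int $  — expand D → λ
step 4: stack=$ int H int D H  input=read int int $  — expand H → read
step 5: stack=$ int H int D read  input=read int int $  — match read
step 6: stack=$ int H int D  input=int int $  — expand D → λ
step 7: stack=$ int H int  input=int int $  — match int
step 8: stack=$ int H  input=int $  — expand H → λ
step 9: stack=$ int  input=int $  — match int
Accept reached after 9 steps.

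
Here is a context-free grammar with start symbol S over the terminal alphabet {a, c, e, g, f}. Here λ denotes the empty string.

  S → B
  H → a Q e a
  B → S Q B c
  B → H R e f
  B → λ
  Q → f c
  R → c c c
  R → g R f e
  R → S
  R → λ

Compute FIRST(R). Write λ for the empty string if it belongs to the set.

{λ, a, c, f, g}

FIRST(H) = {a}
FIRST(Q) = {f}
FIRST(S) = {λ, a, f}  (via B)
FIRST(B) = {λ, a, f}  (via S Q B c, H R e f)
FIRST(R) = {λ, a, c, f, g}  (via S)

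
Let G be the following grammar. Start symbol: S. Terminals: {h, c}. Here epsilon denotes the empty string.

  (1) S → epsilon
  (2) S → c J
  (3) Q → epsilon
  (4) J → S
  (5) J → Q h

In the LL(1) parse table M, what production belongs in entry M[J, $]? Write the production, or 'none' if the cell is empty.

FIRST(S): from S→epsilon we get {epsilon}; from S→c J we get {c}. So FIRST(S) = {epsilon, c}.
FIRST(Q): from Q→epsilon we get {epsilon}. So FIRST(Q) = {epsilon}.
FIRST(J): from J→S we get {epsilon, c}; from J→Q h we get {h}. So FIRST(J) = {epsilon, c, h}.
FOLLOW(S) includes $ since S is the start symbol.
FOLLOW(S): in J→S, the suffix after S is empty, so FOLLOW(S) ⊇ FOLLOW(J) = {$}. Thus FOLLOW(S) = {$}.
FOLLOW(J): in S→c J, the suffix after J is empty, so FOLLOW(J) ⊇ FOLLOW(S) = {$}. Thus FOLLOW(J) = {$}.
For J → S: FIRST(S) = {epsilon, c}, so it goes in M[J, t] for t ∈ {c}; since epsilon ∈ FIRST, also for every t ∈ FOLLOW(J) = {$}.
For J → Q h: FIRST(Q h) = {h}, so it goes in M[J, t] for t ∈ {h}.

J → S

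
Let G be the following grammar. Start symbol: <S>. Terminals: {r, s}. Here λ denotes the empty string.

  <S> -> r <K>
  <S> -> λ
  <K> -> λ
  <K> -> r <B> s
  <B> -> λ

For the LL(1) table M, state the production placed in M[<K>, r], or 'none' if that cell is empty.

FIRST(<S>) = {λ, r}
FIRST(<K>) = {λ, r}
FIRST(<B>) = {λ}
FOLLOW(<S>) includes $ since <S> is the start symbol.
FOLLOW(<S>): <S> appears on no right-hand side. Thus FOLLOW(<S>) = {$}.
FOLLOW(<K>): in <S>->r <K>, the suffix after <K> is empty, so FOLLOW(<K>) ⊇ FOLLOW(<S>) = {$}. Thus FOLLOW(<K>) = {$}.
For <K> -> λ: FIRST(λ) = {λ}, so it goes in M[<K>, t] for t ∈ {}; since λ ∈ FIRST, also for every t ∈ FOLLOW(<K>) = {$}.
For <K> -> r <B> s: FIRST(r <B> s) = {r}, so it goes in M[<K>, t] for t ∈ {r}.

<K> -> r <B> s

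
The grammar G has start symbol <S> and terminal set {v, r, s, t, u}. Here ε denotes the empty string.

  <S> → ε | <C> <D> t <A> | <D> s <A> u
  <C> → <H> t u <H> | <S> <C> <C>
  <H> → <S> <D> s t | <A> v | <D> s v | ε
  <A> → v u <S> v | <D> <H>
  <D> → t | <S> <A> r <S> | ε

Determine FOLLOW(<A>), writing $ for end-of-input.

{$, r, s, t, u, v}

FIRST(<S>) = {ε, r, s, t, v}  (via <C> <D> t <A>, <D> s <A> u)
FIRST(<C>) = {r, s, t, v}  (via <H> t u <H>, <S> <C> <C>)
FIRST(<H>) = {ε, r, s, t, v}  (via <S> <D> s t, <A> v, <D> s v)
FIRST(<A>) = {ε, r, s, t, v}  (via <D> <H>)
FIRST(<D>) = {ε, r, s, t, v}  (via <S> <A> r <S>)
FOLLOW(<S>) includes $ since <S> is the start symbol.
FOLLOW(<C>): in <S>→<C> <D> t <A>, <C> is followed by <D> t <A> with FIRST {r, s, t, v}; in <C>→<S> <C> <C> (occurrence 1), <C> is followed by <C> with FIRST {r, s, t, v}; in <C>→<S> <C> <C> (occurrence 2), the suffix after <C> is empty (adds nothing new). Thus FOLLOW(<C>) = {r, s, t, v}.
FOLLOW(<S>): in <C>→<S> <C> <C>, <S> is followed by <C> <C> with FIRST {r, s, t, v}; in <H>→<S> <D> s t, <S> is followed by <D> s t with FIRST {r, s, t, v}; in <A>→v u <S> v, <S> is followed by v with FIRST {v}; in <D>→<S> <A> r <S> (occurrence 1), <S> is followed by <A> r <S> with FIRST {r, s, t, v}; in <D>→<S> <A> r <S> (occurrence 2), the suffix after <S> is empty, so FOLLOW(<S>) ⊇ FOLLOW(<D>) = {$, r, s, t, u, v}. Thus FOLLOW(<S>) = {$, r, s, t, u, v}.
FOLLOW(<A>): in <S>→<C> <D> t <A>, the suffix after <A> is empty, so FOLLOW(<A>) ⊇ FOLLOW(<S>) = {$, r, s, t, u, v}; in <S>→<D> s <A> u, <A> is followed by u with FIRST {u}; in <H>→<A> v, <A> is followed by v with FIRST {v}; in <D>→<S> <A> r <S>, <A> is followed by r <S> with FIRST {r}. Thus FOLLOW(<A>) = {$, r, s, t, u, v}.
FOLLOW(<H>): in <C>→<H> t u <H> (occurrence 1), <H> is followed by t u <H> with FIRST {t}; in <C>→<H> t u <H> (occurrence 2), the suffix after <H> is empty, so FOLLOW(<H>) ⊇ FOLLOW(<C>) = {r, s, t, v}; in <A>→<D> <H>, the suffix after <H> is empty, so FOLLOW(<H>) ⊇ FOLLOW(<A>) = {$, r, s, t, u, v}. Thus FOLLOW(<H>) = {$, r, s, t, u, v}.
FOLLOW(<D>): in <S>→<C> <D> t <A>, <D> is followed by t <A> with FIRST {t}; in <S>→<D> s <A> u, <D> is followed by s <A> u with FIRST {s}; in <H>→<S> <D> s t, <D> is followed by s t with FIRST {s}; in <H>→<D> s v, <D> is followed by s v with FIRST {s}; in <A>→<D> <H>, <D> is followed by <H> with FIRST {ε, r, s, t, v}; in <A>→<D> <H>, the suffix after <D> is nullable, so FOLLOW(<D>) ⊇ FOLLOW(<A>) = {$, r, s, t, u, v}. Thus FOLLOW(<D>) = {$, r, s, t, u, v}.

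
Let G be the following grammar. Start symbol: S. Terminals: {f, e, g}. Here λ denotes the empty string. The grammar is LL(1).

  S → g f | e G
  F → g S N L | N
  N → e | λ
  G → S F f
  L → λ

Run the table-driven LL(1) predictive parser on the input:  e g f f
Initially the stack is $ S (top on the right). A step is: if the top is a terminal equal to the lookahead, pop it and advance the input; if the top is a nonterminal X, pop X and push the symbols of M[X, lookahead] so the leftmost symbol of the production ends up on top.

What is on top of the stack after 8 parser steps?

f

     Stack      Input      Action
  1  $ S        e g f f $  expand S → e G
  2  $ G e      e g f f $  match e
  3  $ G        g f f $    expand G → S F f
  4  $ f F S    g f f $    expand S → g f
  5  $ f F f g  g f f $    match g
  6  $ f F f    f f $      match f
  7  $ f F      f $        expand F → N
  8  $ f N      f $        expand N → λ
Stack after step 8: $ f (top = f).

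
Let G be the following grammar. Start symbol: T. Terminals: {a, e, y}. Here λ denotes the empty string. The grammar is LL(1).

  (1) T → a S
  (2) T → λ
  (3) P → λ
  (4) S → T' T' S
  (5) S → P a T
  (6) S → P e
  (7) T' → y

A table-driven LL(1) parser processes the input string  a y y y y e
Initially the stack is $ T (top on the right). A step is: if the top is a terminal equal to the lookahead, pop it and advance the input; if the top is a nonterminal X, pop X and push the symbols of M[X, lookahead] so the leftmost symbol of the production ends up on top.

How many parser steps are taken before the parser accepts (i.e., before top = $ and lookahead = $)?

step 1: stack=$ T  input=a y y y y e $  — expand T → a S
step 2: stack=$ S a  input=a y y y y e $  — match a
step 3: stack=$ S  input=y y y y e $  — expand S → T' T' S
step 4: stack=$ S T' T'  input=y y y y e $  — expand T' → y
step 5: stack=$ S T' y  input=y y y y e $  — match y
step 6: stack=$ S T'  input=y y y e $  — expand T' → y
step 7: stack=$ S y  input=y y y e $  — match y
step 8: stack=$ S  input=y y e $  — expand S → T' T' S
step 9: stack=$ S T' T'  input=y y e $  — expand T' → y
step 10: stack=$ S T' y  input=y y e $  — match y
step 11: stack=$ S T'  input=y e $  — expand T' → y
step 12: stack=$ S y  input=y e $  — match y
step 13: stack=$ S  input=e $  — expand S → P e
step 14: stack=$ e P  input=e $  — expand P → λ
step 15: stack=$ e  input=e $  — match e
Accept reached after 15 steps.

15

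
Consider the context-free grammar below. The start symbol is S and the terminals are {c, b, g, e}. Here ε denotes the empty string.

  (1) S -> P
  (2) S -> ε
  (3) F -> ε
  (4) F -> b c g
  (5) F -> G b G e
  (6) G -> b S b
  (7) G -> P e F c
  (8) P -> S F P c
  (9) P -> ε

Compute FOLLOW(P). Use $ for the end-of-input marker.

FIRST(S): from S->P we get {ε, b, c, e}; from S->ε we get {ε}. So FIRST(S) = {ε, b, c, e}.
FIRST(F): from F->ε we get {ε}; from F->b c g we get {b}; from F->G b G e we get {b, c, e}. So FIRST(F) = {ε, b, c, e}.
FIRST(P): from P->S F P c we get {b, c, e}; from P->ε we get {ε}. So FIRST(P) = {ε, b, c, e}.
FIRST(G): from G->b S b we get {b}; from G->P e F c we get {b, c, e}. So FIRST(G) = {b, c, e}.
FOLLOW(S) includes $ since S is the start symbol.
FOLLOW(S): in G->b S b, S is followed by b with FIRST {b}; in P->S F P c, S is followed by F P c with FIRST {b, c, e}. Thus FOLLOW(S) = {$, b, c, e}.
FOLLOW(F): in G->P e F c, F is followed by c with FIRST {c}; in P->S F P c, F is followed by P c with FIRST {b, c, e}. Thus FOLLOW(F) = {b, c, e}.
FOLLOW(G): in F->G b G e (occurrence 1), G is followed by b G e with FIRST {b}; in F->G b G e (occurrence 2), G is followed by e with FIRST {e}. Thus FOLLOW(G) = {b, e}.
FOLLOW(P): in S->P, the suffix after P is empty, so FOLLOW(P) ⊇ FOLLOW(S) = {$, b, c, e}; in G->P e F c, P is followed by e F c with FIRST {e}; in P->S F P c, P is followed by c with FIRST {c}. Thus FOLLOW(P) = {$, b, c, e}.

{$, b, c, e}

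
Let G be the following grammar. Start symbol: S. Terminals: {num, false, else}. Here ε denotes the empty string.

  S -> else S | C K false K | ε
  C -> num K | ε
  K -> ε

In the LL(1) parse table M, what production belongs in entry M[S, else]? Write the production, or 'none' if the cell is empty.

FIRST(C): from C->num K we get {num}; from C->ε we get {ε}. So FIRST(C) = {ε, num}.
FIRST(K): from K->ε we get {ε}. So FIRST(K) = {ε}.
FIRST(S): from S->else S we get {else}; from S->C K false K we get {false, num}; from S->ε we get {ε}. So FIRST(S) = {ε, else, false, num}.
FOLLOW(S) includes $ since S is the start symbol.
FOLLOW(S): in S->else S, the suffix after S is empty (adds nothing new). Thus FOLLOW(S) = {$}.
For S -> else S: FIRST(else S) = {else}, so it goes in M[S, t] for t ∈ {else}.
For S -> C K false K: FIRST(C K false K) = {false, num}, so it goes in M[S, t] for t ∈ {false, num}.
For S -> ε: FIRST(ε) = {ε}, so it goes in M[S, t] for t ∈ {}; since ε ∈ FIRST, also for every t ∈ FOLLOW(S) = {$}.

S -> else S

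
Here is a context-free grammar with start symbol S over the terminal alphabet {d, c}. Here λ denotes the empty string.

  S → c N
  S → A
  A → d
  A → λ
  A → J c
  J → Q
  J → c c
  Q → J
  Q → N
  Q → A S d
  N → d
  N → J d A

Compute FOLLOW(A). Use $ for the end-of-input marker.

{$, c, d}

FIRST(S): from S→c N we get {c}; from S→A we get {λ, c, d}. So FIRST(S) = {λ, c, d}.
FIRST(A): from A→d we get {d}; from A→λ we get {λ}; from A→J c we get {c, d}. So FIRST(A) = {λ, c, d}.
FIRST(J): from J→Q we get {c, d}; from J→c c we get {c}. So FIRST(J) = {c, d}.
FIRST(N): from N→d we get {d}; from N→J d A we get {c, d}. So FIRST(N) = {c, d}.
FIRST(Q): from Q→J we get {c, d}; from Q→N we get {c, d}; from Q→A S d we get {c, d}. So FIRST(Q) = {c, d}.
FOLLOW(S) includes $ since S is the start symbol.
FOLLOW(S): in Q→A S d, S is followed by d with FIRST {d}. Thus FOLLOW(S) = {$, d}.
FOLLOW(A): in S→A, the suffix after A is empty, so FOLLOW(A) ⊇ FOLLOW(S) = {$, d}; in Q→A S d, A is followed by S d with FIRST {c, d}; in N→J d A, the suffix after A is empty, so FOLLOW(A) ⊇ FOLLOW(N) = {$, c, d}. Thus FOLLOW(A) = {$, c, d}.
FOLLOW(J): in A→J c, J is followed by c with FIRST {c}; in Q→J, the suffix after J is empty, so FOLLOW(J) ⊇ FOLLOW(Q) = {c, d}; in N→J d A, J is followed by d A with FIRST {d}. Thus FOLLOW(J) = {c, d}.
FOLLOW(Q): in J→Q, the suffix after Q is empty, so FOLLOW(Q) ⊇ FOLLOW(J) = {c, d}. Thus FOLLOW(Q) = {c, d}.
FOLLOW(N): in S→c N, the suffix after N is empty, so FOLLOW(N) ⊇ FOLLOW(S) = {$, d}; in Q→N, the suffix after N is empty, so FOLLOW(N) ⊇ FOLLOW(Q) = {c, d}. Thus FOLLOW(N) = {$, c, d}.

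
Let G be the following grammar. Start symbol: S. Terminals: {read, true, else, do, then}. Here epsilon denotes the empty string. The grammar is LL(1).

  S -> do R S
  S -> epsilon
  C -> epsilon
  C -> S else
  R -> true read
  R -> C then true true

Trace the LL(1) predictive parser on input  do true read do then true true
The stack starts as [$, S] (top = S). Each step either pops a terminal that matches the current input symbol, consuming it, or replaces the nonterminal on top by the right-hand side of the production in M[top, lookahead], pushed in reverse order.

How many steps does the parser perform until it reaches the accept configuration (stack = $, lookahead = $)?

step 1: stack=$ S  input=do true read do then true true $  — expand S -> do R S
step 2: stack=$ S R do  input=do true read do then true true $  — match do
step 3: stack=$ S R  input=true read do then true true $  — expand R -> true read
step 4: stack=$ S read true  input=true read do then true true $  — match true
step 5: stack=$ S read  input=read do then true true $  — match read
step 6: stack=$ S  input=do then true true $  — expand S -> do R S
step 7: stack=$ S R do  input=do then true true $  — match do
step 8: stack=$ S R  input=then true true $  — expand R -> C then true true
step 9: stack=$ S true true then C  input=then true true $  — expand C -> epsilon
step 10: stack=$ S true true then  input=then true true $  — match then
step 11: stack=$ S true true  input=true true $  — match true
step 12: stack=$ S true  input=true $  — match true
step 13: stack=$ S  input=$  — expand S -> epsilon
Accept reached after 13 steps.

13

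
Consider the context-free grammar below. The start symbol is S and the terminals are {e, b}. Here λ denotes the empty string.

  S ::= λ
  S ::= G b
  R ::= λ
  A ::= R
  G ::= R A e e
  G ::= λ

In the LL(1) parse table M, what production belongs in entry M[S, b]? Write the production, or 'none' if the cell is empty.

FIRST(R): from R::=λ we get {λ}. So FIRST(R) = {λ}.
FIRST(A): from A::=R we get {λ}. So FIRST(A) = {λ}.
FIRST(G): from G::=R A e e we get {e}; from G::=λ we get {λ}. So FIRST(G) = {λ, e}.
FIRST(S): from S::=λ we get {λ}; from S::=G b we get {b, e}. So FIRST(S) = {λ, b, e}.
FOLLOW(S) includes $ since S is the start symbol.
FOLLOW(S): S appears on no right-hand side. Thus FOLLOW(S) = {$}.
For S ::= λ: FIRST(λ) = {λ}, so it goes in M[S, t] for t ∈ {}; since λ ∈ FIRST, also for every t ∈ FOLLOW(S) = {$}.
For S ::= G b: FIRST(G b) = {b, e}, so it goes in M[S, t] for t ∈ {b, e}.

S ::= G b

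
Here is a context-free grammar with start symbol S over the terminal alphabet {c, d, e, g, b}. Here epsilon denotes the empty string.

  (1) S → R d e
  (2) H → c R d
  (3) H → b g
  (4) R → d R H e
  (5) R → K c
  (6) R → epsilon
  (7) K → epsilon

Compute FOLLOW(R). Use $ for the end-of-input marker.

FIRST(H) = {b, c}
FIRST(K) = {epsilon}
FIRST(R) = {epsilon, c, d}  (via K c)
FIRST(S) = {c, d}  (via R d e)
FOLLOW(S) includes $ since S is the start symbol.
FOLLOW(S): S appears on no right-hand side. Thus FOLLOW(S) = {$}.
FOLLOW(H): in R→d R H e, H is followed by e with FIRST {e}. Thus FOLLOW(H) = {e}.
FOLLOW(R): in S→R d e, R is followed by d e with FIRST {d}; in H→c R d, R is followed by d with FIRST {d}; in R→d R H e, R is followed by H e with FIRST {b, c}. Thus FOLLOW(R) = {b, c, d}.
FOLLOW(K): in R→K c, K is followed by c with FIRST {c}. Thus FOLLOW(K) = {c}.

{b, c, d}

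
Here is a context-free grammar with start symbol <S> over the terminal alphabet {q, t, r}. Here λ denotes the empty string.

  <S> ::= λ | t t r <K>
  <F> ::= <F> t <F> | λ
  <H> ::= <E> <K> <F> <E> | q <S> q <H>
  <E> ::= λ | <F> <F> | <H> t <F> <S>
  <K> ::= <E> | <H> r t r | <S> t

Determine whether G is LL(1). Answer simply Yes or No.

No

FIRST(<S>) = {λ, t}
FIRST(<F>) = {λ, t}
FIRST(<H>) = {λ, q, r, t}
FIRST(<E>) = {λ, q, r, t}
FIRST(<K>) = {λ, q, r, t}
FOLLOW(<S>) = {$, q, r, t}
FOLLOW(<F>) = {$, q, r, t}
FOLLOW(<H>) = {r, t}
FOLLOW(<E>) = {$, q, r, t}
FOLLOW(<K>) = {$, q, r, t}
Cell M[<E>, $] receives both <E> ::= λ and <E> ::= <F> <F> — the grammar is not LL(1).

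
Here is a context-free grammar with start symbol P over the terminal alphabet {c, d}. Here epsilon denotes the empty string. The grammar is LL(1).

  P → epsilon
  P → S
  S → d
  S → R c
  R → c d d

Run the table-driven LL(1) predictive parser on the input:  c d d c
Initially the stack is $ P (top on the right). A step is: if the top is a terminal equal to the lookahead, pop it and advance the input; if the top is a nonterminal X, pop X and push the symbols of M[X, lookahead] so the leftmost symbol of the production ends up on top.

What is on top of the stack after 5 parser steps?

step 1: stack=$ P  input=c d d c $  — expand P → S
step 2: stack=$ S  input=c d d c $  — expand S → R c
step 3: stack=$ c R  input=c d d c $  — expand R → c d d
step 4: stack=$ c d d c  input=c d d c $  — match c
step 5: stack=$ c d d  input=d d c $  — match d
Stack after step 5: $ c d (top = d).

d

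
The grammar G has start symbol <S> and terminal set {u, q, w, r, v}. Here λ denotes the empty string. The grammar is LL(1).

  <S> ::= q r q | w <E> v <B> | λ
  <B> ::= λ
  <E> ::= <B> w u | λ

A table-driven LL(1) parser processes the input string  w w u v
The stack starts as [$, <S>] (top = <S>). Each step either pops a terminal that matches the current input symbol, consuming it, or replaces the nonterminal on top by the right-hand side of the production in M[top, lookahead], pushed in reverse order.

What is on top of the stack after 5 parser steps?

u

     Stack            Input      Action
  1  $ <S>            w w u v $  expand <S> ::= w <E> v <B>
  2  $ <B> v <E> w    w w u v $  match w
  3  $ <B> v <E>      w u v $    expand <E> ::= <B> w u
  4  $ <B> v u w <B>  w u v $    expand <B> ::= λ
  5  $ <B> v u w      w u v $    match w
Stack after step 5: $ <B> v u (top = u).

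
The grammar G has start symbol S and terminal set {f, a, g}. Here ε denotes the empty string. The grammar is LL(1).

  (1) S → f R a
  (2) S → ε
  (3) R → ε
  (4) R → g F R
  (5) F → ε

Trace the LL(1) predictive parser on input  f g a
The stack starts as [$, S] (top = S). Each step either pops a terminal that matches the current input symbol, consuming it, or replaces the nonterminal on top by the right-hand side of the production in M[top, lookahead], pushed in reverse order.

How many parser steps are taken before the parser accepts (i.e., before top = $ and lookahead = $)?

     Stack      Input    Action
  1  $ S        f g a $  expand S → f R a
  2  $ a R f    f g a $  match f
  3  $ a R      g a $    expand R → g F R
  4  $ a R F g  g a $    match g
  5  $ a R F    a $      expand F → ε
  6  $ a R      a $      expand R → ε
  7  $ a        a $      match a
Accept reached after 7 steps.

7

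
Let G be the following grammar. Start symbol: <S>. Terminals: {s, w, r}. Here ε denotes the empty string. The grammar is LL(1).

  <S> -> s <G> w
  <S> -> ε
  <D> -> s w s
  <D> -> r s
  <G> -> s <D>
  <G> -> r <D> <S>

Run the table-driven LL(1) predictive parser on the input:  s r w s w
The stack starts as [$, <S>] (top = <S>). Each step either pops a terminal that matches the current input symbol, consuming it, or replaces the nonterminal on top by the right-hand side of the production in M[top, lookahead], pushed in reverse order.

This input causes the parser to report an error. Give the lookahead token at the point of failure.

w

     Stack          Input        Action
  1  $ <S>          s r w s w $  expand <S> -> s <G> w
  2  $ w <G> s      s r w s w $  match s
  3  $ w <G>        r w s w $    expand <G> -> r <D> <S>
  4  $ w <S> <D> r  r w s w $    match r
  5  $ w <S> <D>    w s w $      error: M[<D>, w] is empty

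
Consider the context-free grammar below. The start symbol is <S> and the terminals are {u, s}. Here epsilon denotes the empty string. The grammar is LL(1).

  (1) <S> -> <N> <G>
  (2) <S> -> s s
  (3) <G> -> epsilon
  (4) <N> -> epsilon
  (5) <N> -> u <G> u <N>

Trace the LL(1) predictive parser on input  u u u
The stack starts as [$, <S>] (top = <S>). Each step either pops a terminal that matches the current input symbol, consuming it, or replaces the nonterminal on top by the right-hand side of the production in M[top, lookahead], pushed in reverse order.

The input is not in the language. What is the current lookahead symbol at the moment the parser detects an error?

$

step 1: stack=$ <S>  input=u u u $  — expand <S> -> <N> <G>
step 2: stack=$ <G> <N>  input=u u u $  — expand <N> -> u <G> u <N>
step 3: stack=$ <G> <N> u <G> u  input=u u u $  — match u
step 4: stack=$ <G> <N> u <G>  input=u u $  — expand <G> -> epsilon
step 5: stack=$ <G> <N> u  input=u u $  — match u
step 6: stack=$ <G> <N>  input=u $  — expand <N> -> u <G> u <N>
step 7: stack=$ <G> <N> u <G> u  input=u $  — match u
step 8: stack=$ <G> <N> u <G>  input=$  — expand <G> -> epsilon
step 9: stack=$ <G> <N> u  input=$  — error: top is terminal u but lookahead is $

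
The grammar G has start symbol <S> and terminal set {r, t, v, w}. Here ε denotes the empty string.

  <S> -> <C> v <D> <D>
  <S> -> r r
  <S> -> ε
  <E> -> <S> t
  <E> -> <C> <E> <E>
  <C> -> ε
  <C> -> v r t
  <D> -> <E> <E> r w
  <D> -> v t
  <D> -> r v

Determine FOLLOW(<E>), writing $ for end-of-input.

{r, t, v}

FIRST(<C>): from <C>->ε we get {ε}; from <C>->v r t we get {v}. So FIRST(<C>) = {ε, v}.
FIRST(<S>): from <S>-><C> v <D> <D> we get {v}; from <S>->r r we get {r}; from <S>->ε we get {ε}. So FIRST(<S>) = {ε, r, v}.
FIRST(<E>): from <E>-><S> t we get {r, t, v}; from <E>-><C> <E> <E> we get {r, t, v}. So FIRST(<E>) = {r, t, v}.
FIRST(<D>): from <D>-><E> <E> r w we get {r, t, v}; from <D>->v t we get {v}; from <D>->r v we get {r}. So FIRST(<D>) = {r, t, v}.
FOLLOW(<S>) includes $ since <S> is the start symbol.
FOLLOW(<S>): in <E>-><S> t, <S> is followed by t with FIRST {t}. Thus FOLLOW(<S>) = {$, t}.
FOLLOW(<E>): in <E>-><C> <E> <E> (occurrence 1), <E> is followed by <E> with FIRST {r, t, v}; in <E>-><C> <E> <E> (occurrence 2), the suffix after <E> is empty (adds nothing new); in <D>-><E> <E> r w (occurrence 1), <E> is followed by <E> r w with FIRST {r, t, v}; in <D>-><E> <E> r w (occurrence 2), <E> is followed by r w with FIRST {r}. Thus FOLLOW(<E>) = {r, t, v}.
FOLLOW(<C>): in <S>-><C> v <D> <D>, <C> is followed by v <D> <D> with FIRST {v}; in <E>-><C> <E> <E>, <C> is followed by <E> <E> with FIRST {r, t, v}. Thus FOLLOW(<C>) = {r, t, v}.
FOLLOW(<D>): in <S>-><C> v <D> <D> (occurrence 1), <D> is followed by <D> with FIRST {r, t, v}; in <S>-><C> v <D> <D> (occurrence 2), the suffix after <D> is empty, so FOLLOW(<D>) ⊇ FOLLOW(<S>) = {$, t}. Thus FOLLOW(<D>) = {$, r, t, v}.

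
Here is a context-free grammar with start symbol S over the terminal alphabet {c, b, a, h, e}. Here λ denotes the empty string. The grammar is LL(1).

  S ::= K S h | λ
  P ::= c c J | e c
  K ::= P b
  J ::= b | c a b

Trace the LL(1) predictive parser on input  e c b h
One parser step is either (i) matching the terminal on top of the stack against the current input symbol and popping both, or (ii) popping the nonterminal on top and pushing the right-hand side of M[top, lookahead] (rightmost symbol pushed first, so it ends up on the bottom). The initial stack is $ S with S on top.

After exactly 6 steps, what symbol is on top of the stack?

step 1: stack=$ S  input=e c b h $  — expand S ::= K S h
step 2: stack=$ h S K  input=e c b h $  — expand K ::= P b
step 3: stack=$ h S b P  input=e c b h $  — expand P ::= e c
step 4: stack=$ h S b c e  input=e c b h $  — match e
step 5: stack=$ h S b c  input=c b h $  — match c
step 6: stack=$ h S b  input=b h $  — match b
Stack after step 6: $ h S (top = S).

S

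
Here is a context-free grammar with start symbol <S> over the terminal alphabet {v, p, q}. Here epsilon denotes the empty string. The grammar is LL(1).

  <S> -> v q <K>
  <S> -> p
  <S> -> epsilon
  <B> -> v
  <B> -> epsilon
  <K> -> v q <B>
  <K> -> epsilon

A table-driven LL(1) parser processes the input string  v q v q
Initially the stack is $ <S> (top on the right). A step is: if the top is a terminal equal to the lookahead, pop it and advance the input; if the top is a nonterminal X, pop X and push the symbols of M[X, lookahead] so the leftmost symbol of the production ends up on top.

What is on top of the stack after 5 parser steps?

q

     Stack      Input      Action
  1  $ <S>      v q v q $  expand <S> -> v q <K>
  2  $ <K> q v  v q v q $  match v
  3  $ <K> q    q v q $    match q
  4  $ <K>      v q $      expand <K> -> v q <B>
  5  $ <B> q v  v q $      match v
Stack after step 5: $ <B> q (top = q).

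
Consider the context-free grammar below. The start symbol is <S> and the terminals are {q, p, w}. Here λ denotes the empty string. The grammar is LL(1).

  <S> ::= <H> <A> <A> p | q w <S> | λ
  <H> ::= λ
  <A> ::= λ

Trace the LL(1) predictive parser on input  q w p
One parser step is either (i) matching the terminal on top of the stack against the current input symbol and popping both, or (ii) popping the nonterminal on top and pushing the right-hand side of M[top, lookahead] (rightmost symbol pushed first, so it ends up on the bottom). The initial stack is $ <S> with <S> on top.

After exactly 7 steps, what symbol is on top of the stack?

step 1: stack=$ <S>  input=q w p $  — expand <S> ::= q w <S>
step 2: stack=$ <S> w q  input=q w p $  — match q
step 3: stack=$ <S> w  input=w p $  — match w
step 4: stack=$ <S>  input=p $  — expand <S> ::= <H> <A> <A> p
step 5: stack=$ p <A> <A> <H>  input=p $  — expand <H> ::= λ
step 6: stack=$ p <A> <A>  input=p $  — expand <A> ::= λ
step 7: stack=$ p <A>  input=p $  — expand <A> ::= λ
Stack after step 7: $ p (top = p).

p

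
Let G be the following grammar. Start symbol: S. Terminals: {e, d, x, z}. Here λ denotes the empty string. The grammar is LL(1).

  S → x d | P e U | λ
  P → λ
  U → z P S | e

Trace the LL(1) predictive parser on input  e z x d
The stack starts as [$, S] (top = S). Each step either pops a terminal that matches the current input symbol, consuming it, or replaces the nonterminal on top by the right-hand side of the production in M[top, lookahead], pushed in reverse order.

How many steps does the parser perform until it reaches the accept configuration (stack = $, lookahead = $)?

     Stack    Input      Action
  1  $ S      e z x d $  expand S → P e U
  2  $ U e P  e z x d $  expand P → λ
  3  $ U e    e z x d $  match e
  4  $ U      z x d $    expand U → z P S
  5  $ S P z  z x d $    match z
  6  $ S P    x d $      expand P → λ
  7  $ S      x d $      expand S → x d
  8  $ d x    x d $      match x
  9  $ d      d $        match d
Accept reached after 9 steps.

9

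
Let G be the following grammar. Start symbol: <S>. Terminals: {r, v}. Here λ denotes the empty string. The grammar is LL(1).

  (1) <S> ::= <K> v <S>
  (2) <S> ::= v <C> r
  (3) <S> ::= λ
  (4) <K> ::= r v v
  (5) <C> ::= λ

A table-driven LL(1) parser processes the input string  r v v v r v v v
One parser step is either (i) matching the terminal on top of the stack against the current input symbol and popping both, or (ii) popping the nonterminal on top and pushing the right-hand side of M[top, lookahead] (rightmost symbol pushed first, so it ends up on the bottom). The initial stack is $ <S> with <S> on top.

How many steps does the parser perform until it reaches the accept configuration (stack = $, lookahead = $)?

13

step 1: stack=$ <S>  input=r v v v r v v v $  — expand <S> ::= <K> v <S>
step 2: stack=$ <S> v <K>  input=r v v v r v v v $  — expand <K> ::= r v v
step 3: stack=$ <S> v v v r  input=r v v v r v v v $  — match r
step 4: stack=$ <S> v v v  input=v v v r v v v $  — match v
step 5: stack=$ <S> v v  input=v v r v v v $  — match v
step 6: stack=$ <S> v  input=v r v v v $  — match v
step 7: stack=$ <S>  input=r v v v $  — expand <S> ::= <K> v <S>
step 8: stack=$ <S> v <K>  input=r v v v $  — expand <K> ::= r v v
step 9: stack=$ <S> v v v r  input=r v v v $  — match r
step 10: stack=$ <S> v v v  input=v v v $  — match v
step 11: stack=$ <S> v v  input=v v $  — match v
step 12: stack=$ <S> v  input=v $  — match v
step 13: stack=$ <S>  input=$  — expand <S> ::= λ
Accept reached after 13 steps.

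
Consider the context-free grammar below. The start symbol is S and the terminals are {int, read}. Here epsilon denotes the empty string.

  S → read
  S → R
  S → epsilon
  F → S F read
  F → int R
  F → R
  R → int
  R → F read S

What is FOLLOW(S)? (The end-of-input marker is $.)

{$, int, read}

FIRST(S): from S→read we get {read}; from S→R we get {int, read}; from S→epsilon we get {epsilon}. So FIRST(S) = {epsilon, int, read}.
FIRST(F): from F→S F read we get {int, read}; from F→int R we get {int}; from F→R we get {int, read}. So FIRST(F) = {int, read}.
FIRST(R): from R→int we get {int}; from R→F read S we get {int, read}. So FIRST(R) = {int, read}.
FOLLOW(S) includes $ since S is the start symbol.
FOLLOW(F): in F→S F read, F is followed by read with FIRST {read}; in R→F read S, F is followed by read S with FIRST {read}. Thus FOLLOW(F) = {read}.
FOLLOW(S): in F→S F read, S is followed by F read with FIRST {int, read}; in R→F read S, the suffix after S is empty, so FOLLOW(S) ⊇ FOLLOW(R) = {$, int, read}. Thus FOLLOW(S) = {$, int, read}.
FOLLOW(R): in S→R, the suffix after R is empty, so FOLLOW(R) ⊇ FOLLOW(S) = {$, int, read}; in F→int R, the suffix after R is empty, so FOLLOW(R) ⊇ FOLLOW(F) = {read}; in F→R, the suffix after R is empty, so FOLLOW(R) ⊇ FOLLOW(F) = {read}. Thus FOLLOW(R) = {$, int, read}.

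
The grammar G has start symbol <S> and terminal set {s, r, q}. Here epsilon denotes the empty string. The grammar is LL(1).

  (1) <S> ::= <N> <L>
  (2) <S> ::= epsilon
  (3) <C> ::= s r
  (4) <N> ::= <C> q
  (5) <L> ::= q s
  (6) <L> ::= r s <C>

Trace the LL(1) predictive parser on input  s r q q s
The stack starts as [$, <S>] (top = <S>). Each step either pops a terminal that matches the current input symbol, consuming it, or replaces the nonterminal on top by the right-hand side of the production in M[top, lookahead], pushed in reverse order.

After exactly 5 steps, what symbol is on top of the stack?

step 1: stack=$ <S>  input=s r q q s $  — expand <S> ::= <N> <L>
step 2: stack=$ <L> <N>  input=s r q q s $  — expand <N> ::= <C> q
step 3: stack=$ <L> q <C>  input=s r q q s $  — expand <C> ::= s r
step 4: stack=$ <L> q r s  input=s r q q s $  — match s
step 5: stack=$ <L> q r  input=r q q s $  — match r
Stack after step 5: $ <L> q (top = q).

q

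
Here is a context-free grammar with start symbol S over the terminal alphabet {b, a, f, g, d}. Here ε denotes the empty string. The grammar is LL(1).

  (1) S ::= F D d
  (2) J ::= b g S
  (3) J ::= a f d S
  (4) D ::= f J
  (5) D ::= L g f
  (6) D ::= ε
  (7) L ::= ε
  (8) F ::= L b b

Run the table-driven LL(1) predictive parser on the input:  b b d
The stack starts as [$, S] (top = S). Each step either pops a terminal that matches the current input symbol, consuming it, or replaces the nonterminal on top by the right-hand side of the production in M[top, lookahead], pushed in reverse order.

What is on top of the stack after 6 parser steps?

d

step 1: stack=$ S  input=b b d $  — expand S ::= F D d
step 2: stack=$ d D F  input=b b d $  — expand F ::= L b b
step 3: stack=$ d D b b L  input=b b d $  — expand L ::= ε
step 4: stack=$ d D b b  input=b b d $  — match b
step 5: stack=$ d D b  input=b d $  — match b
step 6: stack=$ d D  input=d $  — expand D ::= ε
Stack after step 6: $ d (top = d).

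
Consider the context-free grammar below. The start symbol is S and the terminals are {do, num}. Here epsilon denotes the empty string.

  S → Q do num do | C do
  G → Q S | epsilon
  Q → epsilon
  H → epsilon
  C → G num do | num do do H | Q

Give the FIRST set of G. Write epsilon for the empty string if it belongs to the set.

{epsilon, do, num}

FIRST(Q): from Q→epsilon we get {epsilon}. So FIRST(Q) = {epsilon}.
FIRST(H): from H→epsilon we get {epsilon}. So FIRST(H) = {epsilon}.
FIRST(S): from S→Q do num do we get {do}; from S→C do we get {do, num}. So FIRST(S) = {do, num}.
FIRST(G): from G→Q S we get {do, num}; from G→epsilon we get {epsilon}. So FIRST(G) = {epsilon, do, num}.
FIRST(C): from C→G num do we get {do, num}; from C→num do do H we get {num}; from C→Q we get {epsilon}. So FIRST(C) = {epsilon, do, num}.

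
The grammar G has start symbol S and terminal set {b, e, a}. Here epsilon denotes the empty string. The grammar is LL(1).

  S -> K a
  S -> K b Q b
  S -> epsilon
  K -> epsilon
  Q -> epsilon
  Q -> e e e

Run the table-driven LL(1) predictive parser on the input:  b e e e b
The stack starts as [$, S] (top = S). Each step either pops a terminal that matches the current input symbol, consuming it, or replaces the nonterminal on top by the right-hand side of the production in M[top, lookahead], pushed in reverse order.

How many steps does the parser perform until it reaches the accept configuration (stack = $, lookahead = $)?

     Stack      Input        Action
  1  $ S        b e e e b $  expand S -> K b Q b
  2  $ b Q b K  b e e e b $  expand K -> epsilon
  3  $ b Q b    b e e e b $  match b
  4  $ b Q      e e e b $    expand Q -> e e e
  5  $ b e e e  e e e b $    match e
  6  $ b e e    e e b $      match e
  7  $ b e      e b $        match e
  8  $ b        b $          match b
Accept reached after 8 steps.

8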